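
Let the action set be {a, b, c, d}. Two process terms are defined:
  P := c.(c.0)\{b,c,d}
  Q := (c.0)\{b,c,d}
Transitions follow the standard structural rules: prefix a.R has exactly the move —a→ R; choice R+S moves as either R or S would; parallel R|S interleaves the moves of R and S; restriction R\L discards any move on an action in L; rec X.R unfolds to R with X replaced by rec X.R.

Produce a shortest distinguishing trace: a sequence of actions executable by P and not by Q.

c

P's transition system — 2 states:
  u0 = c.(c.0)\{b,c,d} | ··c··> u1
  u1 = (c.0)\{b,c,d} | deadlocked
Q's transition system — 1 states:
  v0 = (c.0)\{b,c,d} | deadlocked
Run σ = ⟨c⟩ on P: start {u0}
  [1] c ⇒ {u1}
  P completes σ.
Run σ = ⟨c⟩ on Q: start {v0}
  [1] c ⇒ ∅ (Q stuck)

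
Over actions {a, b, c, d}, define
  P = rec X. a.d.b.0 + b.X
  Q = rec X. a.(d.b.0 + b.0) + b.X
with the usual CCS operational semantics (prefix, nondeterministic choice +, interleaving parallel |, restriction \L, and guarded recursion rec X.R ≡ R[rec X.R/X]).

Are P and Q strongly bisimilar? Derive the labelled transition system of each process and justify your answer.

Reachable graph of P (4 states):
  u0 = rec X. a.d.b.0 + b.X has moves --a--▸ u1, --b--▸ u0
  u1 = d.b.0 has moves --d--▸ u2
  u2 = b.0 has moves --b--▸ u3
  u3 = 0 has moves (no moves)
Reachable graph of Q (4 states):
  v0 = rec X. a.(d.b.0 + b.0) + b.X has moves --a--▸ v1, --b--▸ v0
  v1 = d.b.0 + b.0 has moves --b--▸ v2, --d--▸ v3
  v2 = 0 has moves (no moves)
  v3 = b.0 has moves --b--▸ v2
Partition-refinement fixed point:
  B0 = {u0}
  B1 = {u1}
  B2 = {u2, v3}
  B3 = {u3, v2}
  B4 = {v0}
  B5 = {v1}
u0 ∈ B0, v0 ∈ B4 → different blocks

NO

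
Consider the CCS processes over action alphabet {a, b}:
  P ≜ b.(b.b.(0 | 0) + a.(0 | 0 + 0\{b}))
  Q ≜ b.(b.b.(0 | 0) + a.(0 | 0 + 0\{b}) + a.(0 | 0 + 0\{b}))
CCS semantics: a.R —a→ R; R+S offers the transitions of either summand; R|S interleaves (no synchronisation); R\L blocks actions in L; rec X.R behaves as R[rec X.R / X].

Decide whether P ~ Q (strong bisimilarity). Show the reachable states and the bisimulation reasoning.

Reachable graph of P (5 states):
  s0 = b.(b.b.(0 | 0) + a.(0 | 0 + 0\{b})) :: =b=> s1
  s1 = b.b.(0 | 0) + a.(0 | 0 + 0\{b}) :: =a=> s2, =b=> s3
  s2 = 0 | 0 + 0\{b} :: stopped
  s3 = b.(0 | 0) :: =b=> s4
  s4 = 0 | 0 :: stopped
Reachable graph of Q (5 states):
  t0 = b.(b.b.(0 | 0) + a.(0 | 0 + 0\{b}) + a.(0 | 0 + 0\{b})) :: =b=> t1
  t1 = b.b.(0 | 0) + a.(0 | 0 + 0\{b}) + a.(0 | 0 + 0\{b}) :: =a=> t2, =b=> t3
  t2 = 0 | 0 + 0\{b} :: stopped
  t3 = b.(0 | 0) :: =b=> t4
  t4 = 0 | 0 :: stopped
Partition-refinement fixed point:
  B0 = {s0, t0}
  B1 = {s1, t1}
  B2 = {s3, t3}
  B3 = {s2, s4, t2, t4}
s0 ∈ B0, t0 ∈ B0 → same block

bisimilar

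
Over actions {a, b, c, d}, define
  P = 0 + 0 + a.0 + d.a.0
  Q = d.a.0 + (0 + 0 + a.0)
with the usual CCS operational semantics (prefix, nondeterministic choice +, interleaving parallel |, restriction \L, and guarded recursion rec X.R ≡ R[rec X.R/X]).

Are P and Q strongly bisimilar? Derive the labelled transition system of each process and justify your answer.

bisimilar

P's transition system — 3 states:
  m0 = 0 + 0 + a.0 + d.a.0 has moves --a--▸ m1, --d--▸ m2
  m1 = 0 has moves deadlocked
  m2 = a.0 has moves --a--▸ m1
Q's transition system — 3 states:
  n0 = d.a.0 + (0 + 0 + a.0) has moves --a--▸ n1, --d--▸ n2
  n1 = 0 has moves deadlocked
  n2 = a.0 has moves --a--▸ n1
Bisimilarity quotient blocks:
  B0 = {m0, n0}
  B1 = {m1, n1}
  B2 = {m2, n2}
m0 ∈ B0, n0 ∈ B0 → same block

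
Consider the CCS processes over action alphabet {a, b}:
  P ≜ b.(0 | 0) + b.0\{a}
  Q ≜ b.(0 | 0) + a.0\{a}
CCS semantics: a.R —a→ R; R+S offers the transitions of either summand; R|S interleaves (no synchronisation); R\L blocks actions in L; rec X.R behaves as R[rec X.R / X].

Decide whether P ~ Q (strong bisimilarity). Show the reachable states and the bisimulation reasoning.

P's transition system — 3 states:
  m0 = b.(0 | 0) + b.0\{a} ⊢ --b--▸ m1, --b--▸ m2
  m1 = 0 | 0 ⊢ stopped
  m2 = 0\{a} ⊢ stopped
Q's transition system — 3 states:
  n0 = b.(0 | 0) + a.0\{a} ⊢ --a--▸ n1, --b--▸ n2
  n1 = 0\{a} ⊢ stopped
  n2 = 0 | 0 ⊢ stopped
Partition-refinement fixed point:
  B0 = {m0}
  B1 = {m1, m2, n1, n2}
  B2 = {n0}
m0 ∈ B0, n0 ∈ B2 → different blocks

NO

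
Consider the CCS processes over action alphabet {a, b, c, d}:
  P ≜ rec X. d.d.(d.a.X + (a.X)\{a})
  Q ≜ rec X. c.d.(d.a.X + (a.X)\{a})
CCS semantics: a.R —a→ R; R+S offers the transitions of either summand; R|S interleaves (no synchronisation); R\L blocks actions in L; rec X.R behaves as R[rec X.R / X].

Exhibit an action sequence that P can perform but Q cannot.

d

Reachable graph of P (4 states):
  s0 = rec X. d.d.(d.a.X + (a.X)\{a}) has moves —d→ s1
  s1 = d.(d.a.(rec X. d.d.(d.a.X + (a.X)\{a})) + (a.(rec X. d.d.(d.a.X + (a.X)\{a})))\{a}) has moves —d→ s2
  s2 = d.a.(rec X. d.d.(d.a.X + (a.X)\{a})) + (a.(rec X. d.d.(d.a.X + (a.X)\{a})))\{a} has moves —d→ s3
  s3 = a.(rec X. d.d.(d.a.X + (a.X)\{a})) has moves —a→ s0
Reachable graph of Q (4 states):
  t0 = rec X. c.d.(d.a.X + (a.X)\{a}) has moves —c→ t1
  t1 = d.(d.a.(rec X. c.d.(d.a.X + (a.X)\{a})) + (a.(rec X. c.d.(d.a.X + (a.X)\{a})))\{a}) has moves —d→ t2
  t2 = d.a.(rec X. c.d.(d.a.X + (a.X)\{a})) + (a.(rec X. c.d.(d.a.X + (a.X)\{a})))\{a} has moves —d→ t3
  t3 = a.(rec X. c.d.(d.a.X + (a.X)\{a})) has moves —a→ t0
Executing d from P (initial set {s0}):
  after d @ step 1: {s1}
  — P admits the full trace.
Executing d from Q (initial set {t0}):
  after d @ step 1: ∅  — Q cannot continue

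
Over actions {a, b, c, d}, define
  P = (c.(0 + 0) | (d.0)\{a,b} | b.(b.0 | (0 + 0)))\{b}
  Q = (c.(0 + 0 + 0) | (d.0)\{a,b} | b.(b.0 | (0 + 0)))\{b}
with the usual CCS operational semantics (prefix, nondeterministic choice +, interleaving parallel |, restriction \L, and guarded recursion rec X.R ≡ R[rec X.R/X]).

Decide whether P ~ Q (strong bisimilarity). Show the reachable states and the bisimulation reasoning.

P ~ Q

LTS(P): 4 reachable states
  p0 = (c.(0 + 0) | (d.0)\{a,b} | b.(b.0 | (0 + 0)))\{b} :: ··c··> p1, ··d··> p2
  p1 = ((0 + 0) | (d.0)\{a,b} | b.(b.0 | (0 + 0)))\{b} :: ··d··> p3
  p2 = (c.(0 + 0) | 0\{a,b} | b.(b.0 | (0 + 0)))\{b} :: ··c··> p3
  p3 = ((0 + 0) | 0\{a,b} | b.(b.0 | (0 + 0)))\{b} :: ·
LTS(Q): 4 reachable states
  q0 = (c.(0 + 0 + 0) | (d.0)\{a,b} | b.(b.0 | (0 + 0)))\{b} :: ··c··> q1, ··d··> q2
  q1 = ((0 + 0 + 0) | (d.0)\{a,b} | b.(b.0 | (0 + 0)))\{b} :: ··d··> q3
  q2 = (c.(0 + 0 + 0) | 0\{a,b} | b.(b.0 | (0 + 0)))\{b} :: ··c··> q3
  q3 = ((0 + 0 + 0) | 0\{a,b} | b.(b.0 | (0 + 0)))\{b} :: ·
Bisimilarity quotient blocks:
  B0 = {p0, q0}
  B1 = {p2, q2}
  B2 = {p3, q3}
  B3 = {p1, q1}
p0 ∈ B0, q0 ∈ B0 → same block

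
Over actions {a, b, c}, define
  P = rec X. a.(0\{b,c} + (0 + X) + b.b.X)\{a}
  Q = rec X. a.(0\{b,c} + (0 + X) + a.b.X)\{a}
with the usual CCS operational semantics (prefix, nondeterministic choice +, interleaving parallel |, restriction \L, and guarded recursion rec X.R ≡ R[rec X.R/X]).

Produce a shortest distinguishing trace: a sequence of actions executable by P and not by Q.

Reachable graph of P (4 states):
  u0 = rec X. a.(0\{b,c} + (0 + X) + b.b.X)\{a} → --a--▸ u1
  u1 = (0\{b,c} + (0 + (rec X. a.(0\{b,c} + (0 + X) + b.b.X)\{a})) + b.b.(rec X. a.(0\{b,c} + (0 + X) + b.b.X)\{a}))\{a} → --b--▸ u2
  u2 = (b.(rec X. a.(0\{b,c} + (0 + X) + b.b.X)\{a}))\{a} → --b--▸ u3
  u3 = (rec X. a.(0\{b,c} + (0 + X) + b.b.X)\{a})\{a} → deadlocked
Reachable graph of Q (2 states):
  v0 = rec X. a.(0\{b,c} + (0 + X) + a.b.X)\{a} → --a--▸ v1
  v1 = (0\{b,c} + (0 + (rec X. a.(0\{b,c} + (0 + X) + a.b.X)\{a})) + a.b.(rec X. a.(0\{b,c} + (0 + X) + a.b.X)\{a}))\{a} → deadlocked
Run σ = ⟨ab⟩ on P: start {u0}
  step 1 (a): {u1}
  step 2 (b): {u2}
  P completes σ.
Run σ = ⟨ab⟩ on Q: start {v0}
  step 1 (a): {v1}
  step 2 (b): ∅  — Q cannot continue

ab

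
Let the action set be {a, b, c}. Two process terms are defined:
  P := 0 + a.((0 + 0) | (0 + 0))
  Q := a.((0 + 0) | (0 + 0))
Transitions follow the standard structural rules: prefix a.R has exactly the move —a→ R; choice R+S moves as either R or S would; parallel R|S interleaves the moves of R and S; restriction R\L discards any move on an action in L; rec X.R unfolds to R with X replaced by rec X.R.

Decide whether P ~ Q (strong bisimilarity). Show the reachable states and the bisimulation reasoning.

bisimilar

P's transition system — 2 states:
  p0 = 0 + a.((0 + 0) | (0 + 0)) has moves =a=> p1
  p1 = (0 + 0) | (0 + 0) has moves deadlocked
Q's transition system — 2 states:
  q0 = a.((0 + 0) | (0 + 0)) has moves =a=> q1
  q1 = (0 + 0) | (0 + 0) has moves deadlocked
Partition-refinement fixed point:
  B0 = {p0, q0}
  B1 = {p1, q1}
p0 ∈ B0, q0 ∈ B0 → same block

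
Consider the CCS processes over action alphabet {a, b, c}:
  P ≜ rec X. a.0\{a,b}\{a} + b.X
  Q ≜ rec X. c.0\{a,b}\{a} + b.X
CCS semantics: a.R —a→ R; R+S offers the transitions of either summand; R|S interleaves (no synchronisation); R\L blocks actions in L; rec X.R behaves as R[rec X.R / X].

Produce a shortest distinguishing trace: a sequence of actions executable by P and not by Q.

a

P's transition system — 2 states:
  u0 = rec X. a.0\{a,b}\{a} + b.X has moves —a→ u1, —b→ u0
  u1 = 0\{a,b}\{a} has moves ∅
Q's transition system — 2 states:
  v0 = rec X. c.0\{a,b}\{a} + b.X has moves —b→ v0, —c→ v1
  v1 = 0\{a,b}\{a} has moves ∅
Run σ = ⟨a⟩ on P: start {u0}
  step 1 (a): {u1}
  P completes σ.
Run σ = ⟨a⟩ on Q: start {v0}
  step 1 (a): ∅  — Q cannot continue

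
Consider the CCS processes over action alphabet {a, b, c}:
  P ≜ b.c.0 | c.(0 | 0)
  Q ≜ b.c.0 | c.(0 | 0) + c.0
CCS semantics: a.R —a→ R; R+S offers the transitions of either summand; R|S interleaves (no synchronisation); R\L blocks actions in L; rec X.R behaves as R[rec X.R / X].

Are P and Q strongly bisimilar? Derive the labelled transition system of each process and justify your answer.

P's transition system — 6 states:
  s0 = b.c.0 | c.(0 | 0) ⊢ -b-> s1, -c-> s2
  s1 = c.0 | c.(0 | 0) ⊢ -c-> s3, -c-> s4
  s2 = b.c.0 | (0 | 0) ⊢ -b-> s4
  s3 = 0 | c.(0 | 0) ⊢ -c-> s5
  s4 = c.0 | (0 | 0) ⊢ -c-> s5
  s5 = 0 | (0 | 0) ⊢ stopped
Q's transition system — 7 states:
  t0 = b.c.0 | c.(0 | 0) + c.0 ⊢ -b-> t1, -c-> t2, -c-> t3
  t1 = c.0 | c.(0 | 0) ⊢ -c-> t4, -c-> t5
  t2 = 0 ⊢ stopped
  t3 = b.c.0 | (0 | 0) ⊢ -b-> t5
  t4 = 0 | c.(0 | 0) ⊢ -c-> t6
  t5 = c.0 | (0 | 0) ⊢ -c-> t6
  t6 = 0 | (0 | 0) ⊢ stopped
Bisimilarity quotient blocks:
  B0 = {s0}
  B1 = {s2, t3}
  B2 = {s3, s4, t4, t5}
  B3 = {s5, t2, t6}
  B4 = {s1, t1}
  B5 = {t0}
s0 ∈ B0, t0 ∈ B5 → different blocks

NO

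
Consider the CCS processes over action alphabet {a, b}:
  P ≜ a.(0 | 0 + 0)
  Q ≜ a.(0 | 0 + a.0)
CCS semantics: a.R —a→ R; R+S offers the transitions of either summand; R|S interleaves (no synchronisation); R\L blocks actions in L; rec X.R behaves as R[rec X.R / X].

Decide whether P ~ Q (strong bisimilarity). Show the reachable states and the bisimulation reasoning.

NO

LTS(P): 2 reachable states
  p0 = a.(0 | 0 + 0) | —a→ p1
  p1 = 0 | 0 + 0 | ∅
LTS(Q): 3 reachable states
  q0 = a.(0 | 0 + a.0) | —a→ q1
  q1 = 0 | 0 + a.0 | —a→ q2
  q2 = 0 | ∅
Coarsest stable partition (strong bisimilarity classes):
  B0 = {p0, q1}
  B1 = {p1, q2}
  B2 = {q0}
p0 ∈ B0, q0 ∈ B2 → different blocks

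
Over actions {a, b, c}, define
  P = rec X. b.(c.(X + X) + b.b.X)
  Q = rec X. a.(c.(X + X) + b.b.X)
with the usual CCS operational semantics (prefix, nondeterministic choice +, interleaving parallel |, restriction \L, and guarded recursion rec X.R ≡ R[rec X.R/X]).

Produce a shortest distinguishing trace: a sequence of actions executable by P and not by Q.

b

LTS(P): 4 reachable states
  m0 = rec X. b.(c.(X + X) + b.b.X) ⊢ ··b··> m1
  m1 = c.((rec X. b.(c.(X + X) + b.b.X)) + (rec X. b.(c.(X + X) + b.b.X))) + b.b.(rec X. b.(c.(X + X) + b.b.X)) ⊢ ··b··> m2, ··c··> m3
  m2 = b.(rec X. b.(c.(X + X) + b.b.X)) ⊢ ··b··> m0
  m3 = (rec X. b.(c.(X + X) + b.b.X)) + (rec X. b.(c.(X + X) + b.b.X)) ⊢ ··b··> m1
LTS(Q): 4 reachable states
  n0 = rec X. a.(c.(X + X) + b.b.X) ⊢ ··a··> n1
  n1 = c.((rec X. a.(c.(X + X) + b.b.X)) + (rec X. a.(c.(X + X) + b.b.X))) + b.b.(rec X. a.(c.(X + X) + b.b.X)) ⊢ ··b··> n2, ··c··> n3
  n2 = b.(rec X. a.(c.(X + X) + b.b.X)) ⊢ ··b··> n0
  n3 = (rec X. a.(c.(X + X) + b.b.X)) + (rec X. a.(c.(X + X) + b.b.X)) ⊢ ··a··> n1
Executing b from P (initial set {m0}):
  [1] b ⇒ {m1}
  ✓ P
Executing b from Q (initial set {n0}):
  [1] b ⇒ ∅  — Q cannot continue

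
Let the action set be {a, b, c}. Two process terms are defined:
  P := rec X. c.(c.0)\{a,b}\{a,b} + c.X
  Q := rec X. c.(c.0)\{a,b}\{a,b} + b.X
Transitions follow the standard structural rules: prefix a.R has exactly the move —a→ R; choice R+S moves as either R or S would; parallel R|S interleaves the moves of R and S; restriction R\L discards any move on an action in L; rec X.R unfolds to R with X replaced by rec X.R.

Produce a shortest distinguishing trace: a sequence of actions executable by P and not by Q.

ccc

P's transition system — 3 states:
  p0 = rec X. c.(c.0)\{a,b}\{a,b} + c.X has moves --c--▸ p0, --c--▸ p1
  p1 = (c.0)\{a,b}\{a,b} has moves --c--▸ p2
  p2 = 0\{a,b}\{a,b} has moves (no moves)
Q's transition system — 3 states:
  q0 = rec X. c.(c.0)\{a,b}\{a,b} + b.X has moves --b--▸ q0, --c--▸ q1
  q1 = (c.0)\{a,b}\{a,b} has moves --c--▸ q2
  q2 = 0\{a,b}\{a,b} has moves (no moves)
Executing ccc from P (initial set {p0}):
  [1] c ⇒ {p0, p1}
  [2] c ⇒ {p0, p1, p2}
  [3] c ⇒ {p0, p1, p2}
  P completes σ.
Executing ccc from Q (initial set {q0}):
  [1] c ⇒ {q1}
  [2] c ⇒ {q2}
  [3] c ⇒ no successor for Q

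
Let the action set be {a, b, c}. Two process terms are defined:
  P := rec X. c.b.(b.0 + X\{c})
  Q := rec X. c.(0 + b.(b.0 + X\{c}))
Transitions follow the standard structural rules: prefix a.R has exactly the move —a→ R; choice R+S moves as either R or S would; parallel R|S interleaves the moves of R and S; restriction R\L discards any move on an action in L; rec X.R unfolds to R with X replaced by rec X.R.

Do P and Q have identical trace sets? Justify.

Reachable graph of P (4 states):
  s0 = rec X. c.b.(b.0 + X\{c}) | —c→ s1
  s1 = b.(b.0 + (rec X. c.b.(b.0 + X\{c}))\{c}) | —b→ s2
  s2 = b.0 + (rec X. c.b.(b.0 + X\{c}))\{c} | —b→ s3
  s3 = 0 | (no moves)
Reachable graph of Q (4 states):
  t0 = rec X. c.(0 + b.(b.0 + X\{c})) | —c→ t1
  t1 = 0 + b.(b.0 + (rec X. c.(0 + b.(b.0 + X\{c})))\{c}) | —b→ t2
  t2 = b.0 + (rec X. c.(0 + b.(b.0 + X\{c})))\{c} | —b→ t3
  t3 = 0 | (no moves)
Coarsest stable partition (strong bisimilarity classes):
  B0 = {s0, t0}
  B1 = {s1, t1}
  B2 = {s2, t2}
  B3 = {s3, t3}
s0 ∈ B0, t0 ∈ B0 → same block
Bisimilar ⇒ trace-equivalent.

trace-equivalent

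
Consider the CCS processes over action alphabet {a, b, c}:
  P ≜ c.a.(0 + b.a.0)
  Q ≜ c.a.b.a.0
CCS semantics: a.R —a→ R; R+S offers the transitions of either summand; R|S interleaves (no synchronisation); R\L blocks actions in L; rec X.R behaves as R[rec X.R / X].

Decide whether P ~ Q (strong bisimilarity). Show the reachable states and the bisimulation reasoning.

Reachable graph of P (5 states):
  u0 = c.a.(0 + b.a.0) ⊢ -c-> u1
  u1 = a.(0 + b.a.0) ⊢ -a-> u2
  u2 = 0 + b.a.0 ⊢ -b-> u3
  u3 = a.0 ⊢ -a-> u4
  u4 = 0 ⊢ (no moves)
Reachable graph of Q (5 states):
  v0 = c.a.b.a.0 ⊢ -c-> v1
  v1 = a.b.a.0 ⊢ -a-> v2
  v2 = b.a.0 ⊢ -b-> v3
  v3 = a.0 ⊢ -a-> v4
  v4 = 0 ⊢ (no moves)
Partition-refinement fixed point:
  B0 = {u0, v0}
  B1 = {u1, v1}
  B2 = {u2, v2}
  B3 = {u3, v3}
  B4 = {u4, v4}
u0 ∈ B0, v0 ∈ B0 → same block

bisimilar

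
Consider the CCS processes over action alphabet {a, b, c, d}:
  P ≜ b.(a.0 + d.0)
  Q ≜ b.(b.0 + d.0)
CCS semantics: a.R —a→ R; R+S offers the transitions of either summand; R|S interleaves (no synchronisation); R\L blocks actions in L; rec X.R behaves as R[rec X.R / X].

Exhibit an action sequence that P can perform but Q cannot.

ba

LTS(P): 3 reachable states
  p0 = b.(a.0 + d.0) → =b=> p1
  p1 = a.0 + d.0 → =a=> p2, =d=> p2
  p2 = 0 → stopped
LTS(Q): 3 reachable states
  q0 = b.(b.0 + d.0) → =b=> q1
  q1 = b.0 + d.0 → =b=> q2, =d=> q2
  q2 = 0 → stopped
Trace ⟨ba⟩ through P, begin at {p0}:
  step 1 (b): {p1}
  step 2 (a): {p2}
  ✓ P
Trace ⟨ba⟩ through Q, begin at {q0}:
  step 1 (b): {q1}
  step 2 (a): ∅ (Q stuck)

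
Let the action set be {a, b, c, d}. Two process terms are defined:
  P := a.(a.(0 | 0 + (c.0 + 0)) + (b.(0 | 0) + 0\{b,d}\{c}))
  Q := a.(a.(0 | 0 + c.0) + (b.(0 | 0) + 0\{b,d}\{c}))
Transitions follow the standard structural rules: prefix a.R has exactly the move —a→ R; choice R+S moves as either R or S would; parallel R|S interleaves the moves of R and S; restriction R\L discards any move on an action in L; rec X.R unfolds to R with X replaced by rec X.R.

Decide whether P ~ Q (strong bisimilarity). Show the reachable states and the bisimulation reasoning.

bisimilar

Reachable graph of P (5 states):
  u0 = a.(a.(0 | 0 + (c.0 + 0)) + (b.(0 | 0) + 0\{b,d}\{c})) has moves --a--▸ u1
  u1 = a.(0 | 0 + (c.0 + 0)) + (b.(0 | 0) + 0\{b,d}\{c}) has moves --a--▸ u2, --b--▸ u3
  u2 = 0 | 0 + (c.0 + 0) has moves --c--▸ u4
  u3 = 0 | 0 has moves stopped
  u4 = 0 has moves stopped
Reachable graph of Q (5 states):
  v0 = a.(a.(0 | 0 + c.0) + (b.(0 | 0) + 0\{b,d}\{c})) has moves --a--▸ v1
  v1 = a.(0 | 0 + c.0) + (b.(0 | 0) + 0\{b,d}\{c}) has moves --a--▸ v2, --b--▸ v3
  v2 = 0 | 0 + c.0 has moves --c--▸ v4
  v3 = 0 | 0 has moves stopped
  v4 = 0 has moves stopped
Coarsest stable partition (strong bisimilarity classes):
  B0 = {u0, v0}
  B1 = {u1, v1}
  B2 = {u3, u4, v3, v4}
  B3 = {u2, v2}
u0 ∈ B0, v0 ∈ B0 → same block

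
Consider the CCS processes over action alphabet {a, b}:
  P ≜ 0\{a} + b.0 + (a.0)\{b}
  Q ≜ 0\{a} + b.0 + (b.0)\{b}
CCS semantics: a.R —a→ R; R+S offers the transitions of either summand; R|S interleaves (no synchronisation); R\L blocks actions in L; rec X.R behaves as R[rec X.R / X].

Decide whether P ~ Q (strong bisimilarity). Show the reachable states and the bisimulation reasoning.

Reachable graph of P (3 states):
  p0 = 0\{a} + b.0 + (a.0)\{b} has moves -a-> p1, -b-> p2
  p1 = 0\{b} has moves ∅
  p2 = 0 has moves ∅
Reachable graph of Q (2 states):
  q0 = 0\{a} + b.0 + (b.0)\{b} has moves -b-> q1
  q1 = 0 has moves ∅
Partition-refinement fixed point:
  B0 = {p0}
  B1 = {p1, p2, q1}
  B2 = {q0}
p0 ∈ B0, q0 ∈ B2 → different blocks

NO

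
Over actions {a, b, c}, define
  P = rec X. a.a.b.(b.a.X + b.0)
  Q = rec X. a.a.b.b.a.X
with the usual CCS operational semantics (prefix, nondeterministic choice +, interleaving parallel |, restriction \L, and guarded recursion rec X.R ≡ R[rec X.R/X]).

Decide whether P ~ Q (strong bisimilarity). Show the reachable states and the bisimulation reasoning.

NO

Reachable graph of P (6 states):
  p0 = rec X. a.a.b.(b.a.X + b.0) → —a→ p1
  p1 = a.b.(b.a.(rec X. a.a.b.(b.a.X + b.0)) + b.0) → —a→ p2
  p2 = b.(b.a.(rec X. a.a.b.(b.a.X + b.0)) + b.0) → —b→ p3
  p3 = b.a.(rec X. a.a.b.(b.a.X + b.0)) + b.0 → —b→ p4, —b→ p5
  p4 = 0 → stopped
  p5 = a.(rec X. a.a.b.(b.a.X + b.0)) → —a→ p0
Reachable graph of Q (5 states):
  q0 = rec X. a.a.b.b.a.X → —a→ q1
  q1 = a.b.b.a.(rec X. a.a.b.b.a.X) → —a→ q2
  q2 = b.b.a.(rec X. a.a.b.b.a.X) → —b→ q3
  q3 = b.a.(rec X. a.a.b.b.a.X) → —b→ q4
  q4 = a.(rec X. a.a.b.b.a.X) → —a→ q0
Bisimilarity quotient blocks:
  B0 = {p0}
  B1 = {p1}
  B2 = {p2}
  B3 = {p3}
  B4 = {p5}
  B5 = {p4}
  B6 = {q0}
  B7 = {q1}
  B8 = {q2}
  B9 = {q3}
  B10 = {q4}
p0 ∈ B0, q0 ∈ B6 → different blocks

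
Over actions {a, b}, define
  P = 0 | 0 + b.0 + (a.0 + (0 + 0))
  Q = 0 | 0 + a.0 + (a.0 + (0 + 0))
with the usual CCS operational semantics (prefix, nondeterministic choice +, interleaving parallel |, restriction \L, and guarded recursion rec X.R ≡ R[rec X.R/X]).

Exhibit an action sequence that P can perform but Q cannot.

P's transition system — 2 states:
  m0 = 0 | 0 + b.0 + (a.0 + (0 + 0)) → -a-> m1, -b-> m1
  m1 = 0 → stopped
Q's transition system — 2 states:
  n0 = 0 | 0 + a.0 + (a.0 + (0 + 0)) → -a-> n1
  n1 = 0 → stopped
Trace ⟨b⟩ through P, begin at {m0}:
  after b @ step 1: {m1}
  P completes σ.
Trace ⟨b⟩ through Q, begin at {n0}:
  after b @ step 1: ∅ (Q stuck)

b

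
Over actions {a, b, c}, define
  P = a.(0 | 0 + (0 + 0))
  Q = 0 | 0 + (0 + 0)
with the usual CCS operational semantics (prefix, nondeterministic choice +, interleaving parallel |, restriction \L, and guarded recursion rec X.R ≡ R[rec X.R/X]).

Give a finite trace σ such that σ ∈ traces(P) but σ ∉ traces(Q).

Reachable graph of P (2 states):
  p0 = a.(0 | 0 + (0 + 0)) has moves =a=> p1
  p1 = 0 | 0 + (0 + 0) has moves ∅
Reachable graph of Q (1 states):
  q0 = 0 | 0 + (0 + 0) has moves ∅
Executing a from P (initial set {p0}):
  [1] a ⇒ {p1}
  P completes σ.
Executing a from Q (initial set {q0}):
  [1] a ⇒ no successor for Q

a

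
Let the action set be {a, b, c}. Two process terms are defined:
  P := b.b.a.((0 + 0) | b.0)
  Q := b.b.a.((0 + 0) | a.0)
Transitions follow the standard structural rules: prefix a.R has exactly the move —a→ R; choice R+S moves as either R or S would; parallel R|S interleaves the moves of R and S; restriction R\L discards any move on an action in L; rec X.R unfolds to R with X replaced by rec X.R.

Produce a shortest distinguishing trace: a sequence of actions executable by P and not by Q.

Reachable graph of P (5 states):
  p0 = b.b.a.((0 + 0) | b.0) :: -b-> p1
  p1 = b.a.((0 + 0) | b.0) :: -b-> p2
  p2 = a.((0 + 0) | b.0) :: -a-> p3
  p3 = (0 + 0) | b.0 :: -b-> p4
  p4 = (0 + 0) | 0 :: ∅
Reachable graph of Q (5 states):
  q0 = b.b.a.((0 + 0) | a.0) :: -b-> q1
  q1 = b.a.((0 + 0) | a.0) :: -b-> q2
  q2 = a.((0 + 0) | a.0) :: -a-> q3
  q3 = (0 + 0) | a.0 :: -a-> q4
  q4 = (0 + 0) | 0 :: ∅
Trace ⟨bbab⟩ through P, begin at {p0}:
  step 1 (b): {p1}
  step 2 (b): {p2}
  step 3 (a): {p3}
  step 4 (b): {p4}
  P completes σ.
Trace ⟨bbab⟩ through Q, begin at {q0}:
  step 1 (b): {q1}
  step 2 (b): {q2}
  step 3 (a): {q3}
  step 4 (b): ∅ (Q stuck)

bbab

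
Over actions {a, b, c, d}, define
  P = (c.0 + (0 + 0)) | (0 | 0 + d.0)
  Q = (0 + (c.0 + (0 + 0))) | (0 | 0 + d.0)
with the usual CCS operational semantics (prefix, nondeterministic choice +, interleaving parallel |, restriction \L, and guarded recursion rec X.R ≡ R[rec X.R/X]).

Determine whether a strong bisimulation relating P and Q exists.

YES

LTS(P): 4 reachable states
  m0 = (c.0 + (0 + 0)) | (0 | 0 + d.0) has moves ··c··> m1, ··d··> m2
  m1 = 0 | (0 | 0 + d.0) has moves ··d··> m3
  m2 = (c.0 + (0 + 0)) | 0 has moves ··c··> m3
  m3 = 0 | 0 has moves ∅
LTS(Q): 4 reachable states
  n0 = (0 + (c.0 + (0 + 0))) | (0 | 0 + d.0) has moves ··c··> n1, ··d··> n2
  n1 = 0 | (0 | 0 + d.0) has moves ··d··> n3
  n2 = (0 + (c.0 + (0 + 0))) | 0 has moves ··c··> n3
  n3 = 0 | 0 has moves ∅
Partition-refinement fixed point:
  B0 = {m0, n0}
  B1 = {m1, n1}
  B2 = {m3, n3}
  B3 = {m2, n2}
m0 ∈ B0, n0 ∈ B0 → same block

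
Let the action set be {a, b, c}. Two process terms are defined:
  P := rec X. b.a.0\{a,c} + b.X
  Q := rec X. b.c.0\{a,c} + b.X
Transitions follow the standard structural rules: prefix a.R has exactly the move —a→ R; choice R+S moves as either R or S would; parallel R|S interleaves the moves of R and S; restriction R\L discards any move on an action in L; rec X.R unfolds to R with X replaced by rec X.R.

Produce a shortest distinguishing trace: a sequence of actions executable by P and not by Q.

ba

Reachable graph of P (3 states):
  u0 = rec X. b.a.0\{a,c} + b.X has moves ··b··> u0, ··b··> u1
  u1 = a.0\{a,c} has moves ··a··> u2
  u2 = 0\{a,c} has moves (no moves)
Reachable graph of Q (3 states):
  v0 = rec X. b.c.0\{a,c} + b.X has moves ··b··> v0, ··b··> v1
  v1 = c.0\{a,c} has moves ··c··> v2
  v2 = 0\{a,c} has moves (no moves)
Trace ⟨ba⟩ through P, begin at {u0}:
  after b @ step 1: {u0, u1}
  after a @ step 2: {u2}
  — P admits the full trace.
Trace ⟨ba⟩ through Q, begin at {v0}:
  after b @ step 1: {v0, v1}
  after a @ step 2: ∅ (Q stuck)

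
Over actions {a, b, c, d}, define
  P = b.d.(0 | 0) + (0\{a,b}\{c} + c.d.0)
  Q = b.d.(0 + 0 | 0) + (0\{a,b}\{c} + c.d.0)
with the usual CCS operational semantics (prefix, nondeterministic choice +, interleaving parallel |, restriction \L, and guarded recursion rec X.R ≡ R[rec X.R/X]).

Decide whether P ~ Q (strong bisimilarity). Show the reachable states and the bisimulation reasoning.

bisimilar

LTS(P): 5 reachable states
  u0 = b.d.(0 | 0) + (0\{a,b}\{c} + c.d.0) ⊢ ··b··> u1, ··c··> u2
  u1 = d.(0 | 0) ⊢ ··d··> u3
  u2 = d.0 ⊢ ··d··> u4
  u3 = 0 | 0 ⊢ deadlocked
  u4 = 0 ⊢ deadlocked
LTS(Q): 5 reachable states
  v0 = b.d.(0 + 0 | 0) + (0\{a,b}\{c} + c.d.0) ⊢ ··b··> v1, ··c··> v2
  v1 = d.(0 + 0 | 0) ⊢ ··d··> v3
  v2 = d.0 ⊢ ··d··> v4
  v3 = 0 + 0 | 0 ⊢ deadlocked
  v4 = 0 ⊢ deadlocked
Bisimilarity quotient blocks:
  B0 = {u0, v0}
  B1 = {u1, u2, v1, v2}
  B2 = {u3, u4, v3, v4}
u0 ∈ B0, v0 ∈ B0 → same block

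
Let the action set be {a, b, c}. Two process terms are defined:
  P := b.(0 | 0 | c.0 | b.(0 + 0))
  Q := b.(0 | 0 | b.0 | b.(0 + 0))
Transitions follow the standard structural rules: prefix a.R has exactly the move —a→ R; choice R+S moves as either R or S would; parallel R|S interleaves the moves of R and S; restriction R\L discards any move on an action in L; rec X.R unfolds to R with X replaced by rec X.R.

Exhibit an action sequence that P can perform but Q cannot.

P's transition system — 5 states:
  u0 = b.(0 | 0 | c.0 | b.(0 + 0)) has moves —b→ u1
  u1 = 0 | 0 | c.0 | b.(0 + 0) has moves —b→ u2, —c→ u3
  u2 = 0 | 0 | c.0 | (0 + 0) has moves —c→ u4
  u3 = 0 | 0 | 0 | b.(0 + 0) has moves —b→ u4
  u4 = 0 | 0 | 0 | (0 + 0) has moves ·
Q's transition system — 5 states:
  v0 = b.(0 | 0 | b.0 | b.(0 + 0)) has moves —b→ v1
  v1 = 0 | 0 | b.0 | b.(0 + 0) has moves —b→ v2, —b→ v3
  v2 = 0 | 0 | 0 | b.(0 + 0) has moves —b→ v4
  v3 = 0 | 0 | b.0 | (0 + 0) has moves —b→ v4
  v4 = 0 | 0 | 0 | (0 + 0) has moves ·
Trace ⟨bc⟩ through P, begin at {u0}:
  [1] b ⇒ {u1}
  [2] c ⇒ {u3}
  — P admits the full trace.
Trace ⟨bc⟩ through Q, begin at {v0}:
  [1] b ⇒ {v1}
  [2] c ⇒ ∅  — Q cannot continue

bc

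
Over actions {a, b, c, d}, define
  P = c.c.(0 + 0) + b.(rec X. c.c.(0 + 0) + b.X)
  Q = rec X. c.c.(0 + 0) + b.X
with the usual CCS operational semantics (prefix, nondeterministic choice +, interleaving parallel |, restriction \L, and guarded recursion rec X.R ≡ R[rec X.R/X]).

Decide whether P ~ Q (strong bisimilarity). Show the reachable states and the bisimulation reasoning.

P's transition system — 4 states:
  m0 = c.c.(0 + 0) + b.(rec X. c.c.(0 + 0) + b.X) → -b-> m1, -c-> m2
  m1 = rec X. c.c.(0 + 0) + b.X → -b-> m1, -c-> m2
  m2 = c.(0 + 0) → -c-> m3
  m3 = 0 + 0 → ·
Q's transition system — 3 states:
  n0 = rec X. c.c.(0 + 0) + b.X → -b-> n0, -c-> n1
  n1 = c.(0 + 0) → -c-> n2
  n2 = 0 + 0 → ·
Partition-refinement fixed point:
  B0 = {m0, m1, n0}
  B1 = {m2, n1}
  B2 = {m3, n2}
m0 ∈ B0, n0 ∈ B0 → same block

P ~ Q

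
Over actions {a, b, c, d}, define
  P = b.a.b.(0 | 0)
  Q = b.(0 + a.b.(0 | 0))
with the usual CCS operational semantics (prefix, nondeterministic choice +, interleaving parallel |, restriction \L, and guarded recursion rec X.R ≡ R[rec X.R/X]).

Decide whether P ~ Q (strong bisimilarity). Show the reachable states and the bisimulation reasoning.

Reachable graph of P (4 states):
  s0 = b.a.b.(0 | 0) :: =b=> s1
  s1 = a.b.(0 | 0) :: =a=> s2
  s2 = b.(0 | 0) :: =b=> s3
  s3 = 0 | 0 :: deadlocked
Reachable graph of Q (4 states):
  t0 = b.(0 + a.b.(0 | 0)) :: =b=> t1
  t1 = 0 + a.b.(0 | 0) :: =a=> t2
  t2 = b.(0 | 0) :: =b=> t3
  t3 = 0 | 0 :: deadlocked
Bisimilarity quotient blocks:
  B0 = {s0, t0}
  B1 = {s1, t1}
  B2 = {s2, t2}
  B3 = {s3, t3}
s0 ∈ B0, t0 ∈ B0 → same block

P ~ Q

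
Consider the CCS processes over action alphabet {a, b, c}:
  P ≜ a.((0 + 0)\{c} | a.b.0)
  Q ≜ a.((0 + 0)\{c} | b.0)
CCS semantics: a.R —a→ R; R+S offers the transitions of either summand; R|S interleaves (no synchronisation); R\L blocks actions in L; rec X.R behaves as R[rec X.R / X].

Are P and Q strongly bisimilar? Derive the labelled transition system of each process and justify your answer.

Reachable graph of P (4 states):
  u0 = a.((0 + 0)\{c} | a.b.0) → =a=> u1
  u1 = (0 + 0)\{c} | a.b.0 → =a=> u2
  u2 = (0 + 0)\{c} | b.0 → =b=> u3
  u3 = (0 + 0)\{c} | 0 → ·
Reachable graph of Q (3 states):
  v0 = a.((0 + 0)\{c} | b.0) → =a=> v1
  v1 = (0 + 0)\{c} | b.0 → =b=> v2
  v2 = (0 + 0)\{c} | 0 → ·
Bisimilarity quotient blocks:
  B0 = {u0}
  B1 = {u1, v0}
  B2 = {u2, v1}
  B3 = {u3, v2}
u0 ∈ B0, v0 ∈ B1 → different blocks

not bisimilar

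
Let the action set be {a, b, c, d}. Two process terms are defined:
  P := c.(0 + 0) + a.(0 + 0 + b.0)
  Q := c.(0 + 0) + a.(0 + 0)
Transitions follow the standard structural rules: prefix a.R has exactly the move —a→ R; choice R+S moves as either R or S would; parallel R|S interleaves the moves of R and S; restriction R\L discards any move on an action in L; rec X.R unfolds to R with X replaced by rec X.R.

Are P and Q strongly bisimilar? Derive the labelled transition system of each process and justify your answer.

LTS(P): 4 reachable states
  u0 = c.(0 + 0) + a.(0 + 0 + b.0) has moves --a--▸ u1, --c--▸ u2
  u1 = 0 + 0 + b.0 has moves --b--▸ u3
  u2 = 0 + 0 has moves ·
  u3 = 0 has moves ·
LTS(Q): 2 reachable states
  v0 = c.(0 + 0) + a.(0 + 0) has moves --a--▸ v1, --c--▸ v1
  v1 = 0 + 0 has moves ·
Bisimilarity quotient blocks:
  B0 = {u0}
  B1 = {u1}
  B2 = {u2, u3, v1}
  B3 = {v0}
u0 ∈ B0, v0 ∈ B3 → different blocks

not bisimilar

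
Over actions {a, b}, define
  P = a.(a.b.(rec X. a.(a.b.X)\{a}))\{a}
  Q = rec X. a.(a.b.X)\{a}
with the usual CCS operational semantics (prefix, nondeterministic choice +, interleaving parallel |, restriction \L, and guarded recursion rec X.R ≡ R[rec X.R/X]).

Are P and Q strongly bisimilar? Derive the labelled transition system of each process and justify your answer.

Reachable graph of P (2 states):
  p0 = a.(a.b.(rec X. a.(a.b.X)\{a}))\{a} ⊢ —a→ p1
  p1 = (a.b.(rec X. a.(a.b.X)\{a}))\{a} ⊢ (no moves)
Reachable graph of Q (2 states):
  q0 = rec X. a.(a.b.X)\{a} ⊢ —a→ q1
  q1 = (a.b.(rec X. a.(a.b.X)\{a}))\{a} ⊢ (no moves)
Bisimilarity quotient blocks:
  B0 = {p0, q0}
  B1 = {p1, q1}
p0 ∈ B0, q0 ∈ B0 → same block

YES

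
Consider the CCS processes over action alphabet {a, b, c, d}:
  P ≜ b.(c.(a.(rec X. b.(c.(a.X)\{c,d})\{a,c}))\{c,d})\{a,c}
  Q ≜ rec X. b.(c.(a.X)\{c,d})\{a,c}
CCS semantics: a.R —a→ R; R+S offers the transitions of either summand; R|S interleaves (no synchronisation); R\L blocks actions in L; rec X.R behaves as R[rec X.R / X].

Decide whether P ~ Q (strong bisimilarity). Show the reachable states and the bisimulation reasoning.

Reachable graph of P (2 states):
  u0 = b.(c.(a.(rec X. b.(c.(a.X)\{c,d})\{a,c}))\{c,d})\{a,c} :: —b→ u1
  u1 = (c.(a.(rec X. b.(c.(a.X)\{c,d})\{a,c}))\{c,d})\{a,c} :: ·
Reachable graph of Q (2 states):
  v0 = rec X. b.(c.(a.X)\{c,d})\{a,c} :: —b→ v1
  v1 = (c.(a.(rec X. b.(c.(a.X)\{c,d})\{a,c}))\{c,d})\{a,c} :: ·
Bisimilarity quotient blocks:
  B0 = {u0, v0}
  B1 = {u1, v1}
u0 ∈ B0, v0 ∈ B0 → same block

P ~ Q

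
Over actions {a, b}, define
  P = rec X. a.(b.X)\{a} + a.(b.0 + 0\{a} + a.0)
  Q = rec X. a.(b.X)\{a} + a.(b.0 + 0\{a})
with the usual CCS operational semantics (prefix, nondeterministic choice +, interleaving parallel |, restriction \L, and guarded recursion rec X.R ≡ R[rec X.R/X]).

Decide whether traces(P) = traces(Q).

P's transition system — 5 states:
  s0 = rec X. a.(b.X)\{a} + a.(b.0 + 0\{a} + a.0) :: =a=> s1, =a=> s2
  s1 = (b.(rec X. a.(b.X)\{a} + a.(b.0 + 0\{a} + a.0)))\{a} :: =b=> s3
  s2 = b.0 + 0\{a} + a.0 :: =a=> s4, =b=> s4
  s3 = (rec X. a.(b.X)\{a} + a.(b.0 + 0\{a} + a.0))\{a} :: ·
  s4 = 0 :: ·
Q's transition system — 5 states:
  t0 = rec X. a.(b.X)\{a} + a.(b.0 + 0\{a}) :: =a=> t1, =a=> t2
  t1 = (b.(rec X. a.(b.X)\{a} + a.(b.0 + 0\{a})))\{a} :: =b=> t3
  t2 = b.0 + 0\{a} :: =b=> t4
  t3 = (rec X. a.(b.X)\{a} + a.(b.0 + 0\{a}))\{a} :: ·
  t4 = 0 :: ·
Run σ = ⟨aa⟩ on P: start {s0}
  after a @ step 1: {s1, s2}
  after a @ step 2: {s4}
  P completes σ.
Run σ = ⟨aa⟩ on Q: start {t0}
  after a @ step 1: {t1, t2}
  after a @ step 2: ∅ (Q stuck)

traces(P) ≠ traces(Q) — witness ⟨aa⟩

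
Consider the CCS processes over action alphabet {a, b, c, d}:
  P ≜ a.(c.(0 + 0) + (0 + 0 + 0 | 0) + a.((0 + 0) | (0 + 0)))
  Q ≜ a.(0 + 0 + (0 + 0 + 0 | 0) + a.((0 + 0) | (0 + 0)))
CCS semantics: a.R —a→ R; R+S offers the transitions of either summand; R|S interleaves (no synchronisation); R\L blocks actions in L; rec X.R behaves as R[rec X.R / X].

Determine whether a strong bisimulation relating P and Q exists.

not bisimilar

LTS(P): 4 reachable states
  s0 = a.(c.(0 + 0) + (0 + 0 + 0 | 0) + a.((0 + 0) | (0 + 0))) has moves --a--▸ s1
  s1 = c.(0 + 0) + (0 + 0 + 0 | 0) + a.((0 + 0) | (0 + 0)) has moves --a--▸ s2, --c--▸ s3
  s2 = (0 + 0) | (0 + 0) has moves (no moves)
  s3 = 0 + 0 has moves (no moves)
LTS(Q): 3 reachable states
  t0 = a.(0 + 0 + (0 + 0 + 0 | 0) + a.((0 + 0) | (0 + 0))) has moves --a--▸ t1
  t1 = 0 + 0 + (0 + 0 + 0 | 0) + a.((0 + 0) | (0 + 0)) has moves --a--▸ t2
  t2 = (0 + 0) | (0 + 0) has moves (no moves)
Bisimilarity quotient blocks:
  B0 = {s0}
  B1 = {s1}
  B2 = {s2, s3, t2}
  B3 = {t0}
  B4 = {t1}
s0 ∈ B0, t0 ∈ B3 → different blocks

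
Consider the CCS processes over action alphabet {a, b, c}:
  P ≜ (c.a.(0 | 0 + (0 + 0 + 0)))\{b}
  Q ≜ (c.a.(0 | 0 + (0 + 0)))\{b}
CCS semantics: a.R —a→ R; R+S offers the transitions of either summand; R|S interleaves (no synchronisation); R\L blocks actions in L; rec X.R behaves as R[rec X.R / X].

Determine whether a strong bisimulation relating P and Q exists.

LTS(P): 3 reachable states
  s0 = (c.a.(0 | 0 + (0 + 0 + 0)))\{b} :: —c→ s1
  s1 = (a.(0 | 0 + (0 + 0 + 0)))\{b} :: —a→ s2
  s2 = (0 | 0 + (0 + 0 + 0))\{b} :: ·
LTS(Q): 3 reachable states
  t0 = (c.a.(0 | 0 + (0 + 0)))\{b} :: —c→ t1
  t1 = (a.(0 | 0 + (0 + 0)))\{b} :: —a→ t2
  t2 = (0 | 0 + (0 + 0))\{b} :: ·
Partition-refinement fixed point:
  B0 = {s0, t0}
  B1 = {s1, t1}
  B2 = {s2, t2}
s0 ∈ B0, t0 ∈ B0 → same block

YES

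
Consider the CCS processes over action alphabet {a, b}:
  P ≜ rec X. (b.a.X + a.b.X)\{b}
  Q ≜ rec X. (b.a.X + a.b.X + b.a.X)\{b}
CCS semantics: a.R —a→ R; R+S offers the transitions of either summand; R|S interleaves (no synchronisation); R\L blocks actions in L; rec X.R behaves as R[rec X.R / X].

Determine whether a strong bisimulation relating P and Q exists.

LTS(P): 2 reachable states
  u0 = rec X. (b.a.X + a.b.X)\{b} → ··a··> u1
  u1 = (b.(rec X. (b.a.X + a.b.X)\{b}))\{b} → ∅
LTS(Q): 2 reachable states
  v0 = rec X. (b.a.X + a.b.X + b.a.X)\{b} → ··a··> v1
  v1 = (b.(rec X. (b.a.X + a.b.X + b.a.X)\{b}))\{b} → ∅
Partition-refinement fixed point:
  B0 = {u0, v0}
  B1 = {u1, v1}
u0 ∈ B0, v0 ∈ B0 → same block

bisimilar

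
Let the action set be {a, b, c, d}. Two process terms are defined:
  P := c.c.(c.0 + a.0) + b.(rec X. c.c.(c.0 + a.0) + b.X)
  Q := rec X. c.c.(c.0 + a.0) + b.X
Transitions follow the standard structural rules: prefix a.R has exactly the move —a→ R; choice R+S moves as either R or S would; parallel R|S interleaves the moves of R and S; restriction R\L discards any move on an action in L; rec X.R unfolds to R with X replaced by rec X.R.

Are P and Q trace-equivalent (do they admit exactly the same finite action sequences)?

P's transition system — 5 states:
  m0 = c.c.(c.0 + a.0) + b.(rec X. c.c.(c.0 + a.0) + b.X) has moves =b=> m1, =c=> m2
  m1 = rec X. c.c.(c.0 + a.0) + b.X has moves =b=> m1, =c=> m2
  m2 = c.(c.0 + a.0) has moves =c=> m3
  m3 = c.0 + a.0 has moves =a=> m4, =c=> m4
  m4 = 0 has moves ∅
Q's transition system — 4 states:
  n0 = rec X. c.c.(c.0 + a.0) + b.X has moves =b=> n0, =c=> n1
  n1 = c.(c.0 + a.0) has moves =c=> n2
  n2 = c.0 + a.0 has moves =a=> n3, =c=> n3
  n3 = 0 has moves ∅
Coarsest stable partition (strong bisimilarity classes):
  B0 = {m0, m1, n0}
  B1 = {m2, n1}
  B2 = {m3, n2}
  B3 = {m4, n3}
m0 ∈ B0, n0 ∈ B0 → same block
Bisimilar ⇒ trace-equivalent.

YES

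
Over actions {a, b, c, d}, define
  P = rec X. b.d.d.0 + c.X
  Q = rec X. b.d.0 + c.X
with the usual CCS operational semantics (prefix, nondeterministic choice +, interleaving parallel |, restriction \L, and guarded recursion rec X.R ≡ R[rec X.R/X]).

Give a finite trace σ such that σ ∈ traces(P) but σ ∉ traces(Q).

LTS(P): 4 reachable states
  m0 = rec X. b.d.d.0 + c.X ⊢ --b--▸ m1, --c--▸ m0
  m1 = d.d.0 ⊢ --d--▸ m2
  m2 = d.0 ⊢ --d--▸ m3
  m3 = 0 ⊢ (no moves)
LTS(Q): 3 reachable states
  n0 = rec X. b.d.0 + c.X ⊢ --b--▸ n1, --c--▸ n0
  n1 = d.0 ⊢ --d--▸ n2
  n2 = 0 ⊢ (no moves)
Trace ⟨bdd⟩ through P, begin at {m0}:
  step 1 (b): {m1}
  step 2 (d): {m2}
  step 3 (d): {m3}
  P completes σ.
Trace ⟨bdd⟩ through Q, begin at {n0}:
  step 1 (b): {n1}
  step 2 (d): {n2}
  step 3 (d): ∅ (Q stuck)

bdd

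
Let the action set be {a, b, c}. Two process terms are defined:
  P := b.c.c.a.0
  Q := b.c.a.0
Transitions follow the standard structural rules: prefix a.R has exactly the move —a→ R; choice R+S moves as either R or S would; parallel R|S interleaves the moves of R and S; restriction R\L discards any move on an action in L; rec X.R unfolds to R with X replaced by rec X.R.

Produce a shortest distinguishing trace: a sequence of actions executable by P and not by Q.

bcc

Reachable graph of P (5 states):
  s0 = b.c.c.a.0 | --b--▸ s1
  s1 = c.c.a.0 | --c--▸ s2
  s2 = c.a.0 | --c--▸ s3
  s3 = a.0 | --a--▸ s4
  s4 = 0 | ·
Reachable graph of Q (4 states):
  t0 = b.c.a.0 | --b--▸ t1
  t1 = c.a.0 | --c--▸ t2
  t2 = a.0 | --a--▸ t3
  t3 = 0 | ·
Trace ⟨bcc⟩ through P, begin at {s0}:
  [1] b ⇒ {s1}
  [2] c ⇒ {s2}
  [3] c ⇒ {s3}
  — P admits the full trace.
Trace ⟨bcc⟩ through Q, begin at {t0}:
  [1] b ⇒ {t1}
  [2] c ⇒ {t2}
  [3] c ⇒ no successor for Q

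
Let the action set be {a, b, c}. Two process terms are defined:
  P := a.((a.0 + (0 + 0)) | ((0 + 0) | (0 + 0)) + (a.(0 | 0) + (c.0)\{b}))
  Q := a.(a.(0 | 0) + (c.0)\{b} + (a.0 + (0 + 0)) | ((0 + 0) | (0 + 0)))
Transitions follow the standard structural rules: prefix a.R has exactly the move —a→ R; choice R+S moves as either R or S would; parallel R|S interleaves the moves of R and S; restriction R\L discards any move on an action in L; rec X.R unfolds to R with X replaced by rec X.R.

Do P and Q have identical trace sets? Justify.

P's transition system — 5 states:
  u0 = a.((a.0 + (0 + 0)) | ((0 + 0) | (0 + 0)) + (a.(0 | 0) + (c.0)\{b})) | ··a··> u1
  u1 = (a.0 + (0 + 0)) | ((0 + 0) | (0 + 0)) + (a.(0 | 0) + (c.0)\{b}) | ··a··> u2, ··a··> u3, ··c··> u4
  u2 = 0 | ((0 + 0) | (0 + 0)) | ∅
  u3 = 0 | 0 | ∅
  u4 = 0\{b} | ∅
Q's transition system — 5 states:
  v0 = a.(a.(0 | 0) + (c.0)\{b} + (a.0 + (0 + 0)) | ((0 + 0) | (0 + 0))) | ··a··> v1
  v1 = a.(0 | 0) + (c.0)\{b} + (a.0 + (0 + 0)) | ((0 + 0) | (0 + 0)) | ··a··> v2, ··a··> v3, ··c··> v4
  v2 = 0 | ((0 + 0) | (0 + 0)) | ∅
  v3 = 0 | 0 | ∅
  v4 = 0\{b} | ∅
Partition-refinement fixed point:
  B0 = {u0, v0}
  B1 = {u1, v1}
  B2 = {u2, u3, u4, v2, v3, v4}
u0 ∈ B0, v0 ∈ B0 → same block
Bisimilar ⇒ trace-equivalent.

traces(P) = traces(Q)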